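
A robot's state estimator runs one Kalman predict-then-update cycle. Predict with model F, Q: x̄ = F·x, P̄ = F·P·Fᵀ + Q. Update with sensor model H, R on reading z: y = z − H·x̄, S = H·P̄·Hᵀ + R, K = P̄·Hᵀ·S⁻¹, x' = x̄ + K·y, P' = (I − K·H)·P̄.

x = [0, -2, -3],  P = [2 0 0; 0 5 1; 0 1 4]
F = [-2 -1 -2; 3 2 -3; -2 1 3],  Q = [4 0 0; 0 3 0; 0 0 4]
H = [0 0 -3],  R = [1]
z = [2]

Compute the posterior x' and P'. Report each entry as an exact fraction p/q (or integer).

x̄ = F·x = [8, 5, -11]
P̄ = F·P·Fᵀ + Q = [37 1 -26; 1 65 -35; -26 -35 59]
y = z − H·x̄ = [-31]
S = H·P̄·Hᵀ + R = [532]
K = P̄·Hᵀ·S⁻¹ = [39/266; 15/76; -177/532]
x' = x̄ + K·y = [919/266, -85/76, -365/532]
P' = (I − K·H)·P̄ = [3400/133 -547/38 -13/266; -547/38 3365/76 -5/76; -13/266 -5/76 59/532]

x' = [919/266, -85/76, -365/532]
P' = [3400/133 -547/38 -13/266; -547/38 3365/76 -5/76; -13/266 -5/76 59/532]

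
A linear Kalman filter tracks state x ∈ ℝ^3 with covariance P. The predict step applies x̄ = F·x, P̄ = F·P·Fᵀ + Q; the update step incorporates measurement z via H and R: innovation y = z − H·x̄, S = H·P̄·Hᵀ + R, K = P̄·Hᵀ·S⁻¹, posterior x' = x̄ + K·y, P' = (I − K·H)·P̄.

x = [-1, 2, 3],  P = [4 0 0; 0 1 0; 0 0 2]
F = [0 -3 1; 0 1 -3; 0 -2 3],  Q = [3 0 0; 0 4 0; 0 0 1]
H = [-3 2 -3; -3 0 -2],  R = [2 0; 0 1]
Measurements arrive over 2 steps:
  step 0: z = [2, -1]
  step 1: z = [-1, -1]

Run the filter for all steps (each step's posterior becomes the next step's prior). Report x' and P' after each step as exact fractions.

step 0: x̄ = F·x = [-3, -7, 5]
step 0: P̄ = F·P·Fᵀ + Q = [14 -9 12; -9 23 -20; 12 -20 23]
step 0: y = z − H·x̄ = [22, 0]
step 0: S = H·P̄·Hᵀ + R = [991 578; 578 363]
step 0: K = P̄·Hᵀ·S⁻¹ = [3300/25649 -9918/25649; 9553/25649 -10477/25649; -403/1973 196/1973]
step 0: x' = x̄ + K·y = [-4347/25649, 30623/25649, 999/1973]
step 0: P' = (I − K·H)·P̄ = [21298/25649 -5235/25649 -2076/1973; -5235/25649 21337/25649 1007/1973; -2076/1973 1007/1973 3016/1973]
step 1: x̄ = F·x = [-78882/25649, -8338/25649, -22285/25649]
step 1: P̄ = F·P·Fᵀ + Q = [229642/25649 -50725/25649 101645/25649; -50725/25649 398259/25649 -277727/25649; 101645/25649 -277727/25649 306777/25649]
step 1: y = z − H·x̄ = [-312474/25649, -23605/1973]
step 1: S = H·P̄·Hᵀ + R = [12243139/25649 526721/1973; 526721/1973 349175/1973]
step 1: K = P̄·Hᵀ·S⁻¹ = [44345507/338744504 -133475829/338744504; 126438317/338744504 -137921779/338744504; -69941947/338744504 36963061/338744504]
step 1: x' = x̄ + K·y = [2124273/48392072, -54425/48392072, 16505511/48392072]
step 1: P' = (I − K·H)·P̄ = [283551669/338744504 -68211373/338744504 -358589589/338744504; -68211373/338744504 281038181/338744504 171277949/338744504; -358589589/338744504 171277949/338744504 519402853/338744504]

step 0: x' = [-4347/25649, 30623/25649, 999/1973], P' = [21298/25649 -5235/25649 -2076/1973; -5235/25649 21337/25649 1007/1973; -2076/1973 1007/1973 3016/1973]
step 1: x' = [2124273/48392072, -54425/48392072, 16505511/48392072], P' = [283551669/338744504 -68211373/338744504 -358589589/338744504; -68211373/338744504 281038181/338744504 171277949/338744504; -358589589/338744504 171277949/338744504 519402853/338744504]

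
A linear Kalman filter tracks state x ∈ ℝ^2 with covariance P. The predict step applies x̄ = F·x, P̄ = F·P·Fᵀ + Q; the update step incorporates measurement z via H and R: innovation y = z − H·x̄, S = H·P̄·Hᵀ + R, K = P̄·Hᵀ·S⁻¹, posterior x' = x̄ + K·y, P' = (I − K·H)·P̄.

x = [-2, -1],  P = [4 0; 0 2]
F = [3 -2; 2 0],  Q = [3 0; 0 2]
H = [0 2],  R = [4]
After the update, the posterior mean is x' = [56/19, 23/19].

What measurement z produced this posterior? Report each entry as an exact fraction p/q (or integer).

z = [3]

x̄ = F·x = [-4, -4]
P̄ = F·P·Fᵀ + Q = [47 24; 24 18]
S = H·P̄·Hᵀ + R = [76]
K = P̄·Hᵀ·S⁻¹ = [12/19; 9/19]
x' − x̄ = [132/19, 99/19] = K·y
y = (KᵀK)⁻¹·Kᵀ·(x' − x̄) = [11]
z = y + H·x̄ = [11] + [-8] = [3]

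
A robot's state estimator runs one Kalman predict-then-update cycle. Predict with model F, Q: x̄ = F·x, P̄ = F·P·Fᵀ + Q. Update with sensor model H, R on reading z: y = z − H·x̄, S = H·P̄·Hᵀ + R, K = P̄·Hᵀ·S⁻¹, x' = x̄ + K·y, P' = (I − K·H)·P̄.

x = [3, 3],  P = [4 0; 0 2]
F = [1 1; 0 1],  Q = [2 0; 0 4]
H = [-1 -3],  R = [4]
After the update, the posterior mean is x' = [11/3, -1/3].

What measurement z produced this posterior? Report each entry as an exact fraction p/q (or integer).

z = [-2]

x̄ = F·x = [6, 3]
P̄ = F·P·Fᵀ + Q = [8 2; 2 6]
S = H·P̄·Hᵀ + R = [78]
K = P̄·Hᵀ·S⁻¹ = [-7/39; -10/39]
x' − x̄ = [-7/3, -10/3] = K·y
y = (KᵀK)⁻¹·Kᵀ·(x' − x̄) = [13]
z = y + H·x̄ = [13] + [-15] = [-2]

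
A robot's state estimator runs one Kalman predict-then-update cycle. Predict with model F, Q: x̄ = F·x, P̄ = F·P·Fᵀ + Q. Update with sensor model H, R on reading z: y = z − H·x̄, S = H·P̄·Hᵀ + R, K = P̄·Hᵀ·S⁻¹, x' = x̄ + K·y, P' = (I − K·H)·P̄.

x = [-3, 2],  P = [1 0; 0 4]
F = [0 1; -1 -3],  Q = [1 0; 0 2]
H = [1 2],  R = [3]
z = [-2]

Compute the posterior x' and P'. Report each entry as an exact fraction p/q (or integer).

x̄ = F·x = [2, -3]
P̄ = F·P·Fᵀ + Q = [5 -12; -12 39]
y = z − H·x̄ = [2]
S = H·P̄·Hᵀ + R = [116]
K = P̄·Hᵀ·S⁻¹ = [-19/116; 33/58]
x' = x̄ + K·y = [97/58, -54/29]
P' = (I − K·H)·P̄ = [219/116 -69/58; -69/58 42/29]

x' = [97/58, -54/29]
P' = [219/116 -69/58; -69/58 42/29]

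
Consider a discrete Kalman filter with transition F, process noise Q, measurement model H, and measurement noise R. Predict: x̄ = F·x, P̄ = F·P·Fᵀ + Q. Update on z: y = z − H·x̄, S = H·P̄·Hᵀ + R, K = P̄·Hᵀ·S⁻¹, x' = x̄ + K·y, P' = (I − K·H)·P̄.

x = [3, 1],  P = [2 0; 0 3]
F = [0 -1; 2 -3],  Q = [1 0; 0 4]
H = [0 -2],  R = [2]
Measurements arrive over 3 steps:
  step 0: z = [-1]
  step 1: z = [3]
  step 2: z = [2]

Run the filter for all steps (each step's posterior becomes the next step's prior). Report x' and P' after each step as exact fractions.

step 0: x̄ = F·x = [-1, 3]
step 0: P̄ = F·P·Fᵀ + Q = [4 9; 9 39]
step 0: y = z − H·x̄ = [5]
step 0: S = H·P̄·Hᵀ + R = [158]
step 0: K = P̄·Hᵀ·S⁻¹ = [-9/79; -39/79]
step 0: x' = x̄ + K·y = [-124/79, 42/79]
step 0: P' = (I − K·H)·P̄ = [154/79 9/79; 9/79 39/79]
step 1: x̄ = F·x = [-42/79, -374/79]
step 1: P̄ = F·P·Fᵀ + Q = [118/79 99/79; 99/79 1175/79]
step 1: y = z − H·x̄ = [-511/79]
step 1: S = H·P̄·Hᵀ + R = [4858/79]
step 1: K = P̄·Hᵀ·S⁻¹ = [-99/2429; -1175/2429]
step 1: x' = x̄ + K·y = [-93/347, -557/347]
step 1: P' = (I − K·H)·P̄ = [3380/2429 99/2429; 99/2429 1175/2429]
step 2: x̄ = F·x = [557/347, 1485/347]
step 2: P̄ = F·P·Fᵀ + Q = [3604/2429 3327/2429; 3327/2429 32623/2429]
step 2: y = z − H·x̄ = [3664/347]
step 2: S = H·P̄·Hᵀ + R = [135350/2429]
step 2: K = P̄·Hᵀ·S⁻¹ = [-3327/67675; -32623/67675]
step 2: x' = x̄ + K·y = [73501/67675, -54851/67675]
step 2: P' = (I − K·H)·P̄ = [91298/67675 3327/67675; 3327/67675 32623/67675]

step 0: x' = [-124/79, 42/79], P' = [154/79 9/79; 9/79 39/79]
step 1: x' = [-93/347, -557/347], P' = [3380/2429 99/2429; 99/2429 1175/2429]
step 2: x' = [73501/67675, -54851/67675], P' = [91298/67675 3327/67675; 3327/67675 32623/67675]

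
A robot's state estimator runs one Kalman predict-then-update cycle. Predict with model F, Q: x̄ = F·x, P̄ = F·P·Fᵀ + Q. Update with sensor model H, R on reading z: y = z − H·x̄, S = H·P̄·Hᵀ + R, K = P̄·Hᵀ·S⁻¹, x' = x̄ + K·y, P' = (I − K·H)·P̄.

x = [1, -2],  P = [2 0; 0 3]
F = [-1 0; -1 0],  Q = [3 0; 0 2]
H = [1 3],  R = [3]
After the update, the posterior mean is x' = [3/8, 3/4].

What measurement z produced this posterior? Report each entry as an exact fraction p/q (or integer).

z = [3]

x̄ = F·x = [-1, -1]
P̄ = F·P·Fᵀ + Q = [5 2; 2 4]
S = H·P̄·Hᵀ + R = [56]
K = P̄·Hᵀ·S⁻¹ = [11/56; 1/4]
x' − x̄ = [11/8, 7/4] = K·y
y = (KᵀK)⁻¹·Kᵀ·(x' − x̄) = [7]
z = y + H·x̄ = [7] + [-4] = [3]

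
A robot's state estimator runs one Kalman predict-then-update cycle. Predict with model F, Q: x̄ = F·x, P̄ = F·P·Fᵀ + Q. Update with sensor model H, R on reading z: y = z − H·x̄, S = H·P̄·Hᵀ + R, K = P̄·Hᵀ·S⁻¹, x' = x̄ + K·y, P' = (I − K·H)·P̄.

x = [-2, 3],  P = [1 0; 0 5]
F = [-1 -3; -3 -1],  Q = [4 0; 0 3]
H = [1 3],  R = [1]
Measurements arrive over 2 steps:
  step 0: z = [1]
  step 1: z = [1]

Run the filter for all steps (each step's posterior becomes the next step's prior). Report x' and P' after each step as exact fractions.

step 0: x' = [-22/3, 289/104], P' = [46/3 -5; -5 181/104]
step 1: x' = [-236077/160366, 67521/80183], P' = [394808/80183 -262755/160366; -262755/160366 52618/80183]

step 0: x̄ = F·x = [-7, 3]
step 0: P̄ = F·P·Fᵀ + Q = [50 18; 18 17]
step 0: y = z − H·x̄ = [-1]
step 0: S = H·P̄·Hᵀ + R = [312]
step 0: K = P̄·Hᵀ·S⁻¹ = [1/3; 23/104]
step 0: x' = x̄ + K·y = [-22/3, 289/104]
step 0: P' = (I − K·H)·P̄ = [46/3 -5; -5 181/104]
step 1: x̄ = F·x = [-313/312, 1999/104]
step 1: P̄ = F·P·Fᵀ + Q = [1559/312 127/104; 127/104 11725/104]
step 1: y = z − H·x̄ = [-8683/156]
step 1: S = H·P̄·Hᵀ + R = [80183/78]
step 1: K = P̄·Hᵀ·S⁻¹ = [1351/160366; 52953/160366]
step 1: x' = x̄ + K·y = [-236077/160366, 67521/80183]
step 1: P' = (I − K·H)·P̄ = [394808/80183 -262755/160366; -262755/160366 52618/80183]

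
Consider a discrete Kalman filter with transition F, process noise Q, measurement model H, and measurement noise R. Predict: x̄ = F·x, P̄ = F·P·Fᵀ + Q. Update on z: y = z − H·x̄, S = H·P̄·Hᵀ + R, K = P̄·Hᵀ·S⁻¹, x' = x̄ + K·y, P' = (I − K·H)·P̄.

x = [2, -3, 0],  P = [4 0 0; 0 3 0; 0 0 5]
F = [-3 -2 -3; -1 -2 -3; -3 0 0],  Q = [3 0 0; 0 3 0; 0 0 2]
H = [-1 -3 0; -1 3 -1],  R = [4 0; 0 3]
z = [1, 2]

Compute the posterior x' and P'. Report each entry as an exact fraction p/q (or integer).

x' = [-15711/22778, -20011/159446, -152678/79723]
P' = [5475/3254 -1347/22778 -12210/11389; -1347/22778 46811/159446 53178/79723; -12210/11389 53178/79723 351198/79723]

x̄ = F·x = [0, 4, -6]
P̄ = F·P·Fᵀ + Q = [96 69 36; 69 64 12; 36 12 38]
y = z − H·x̄ = [13, -16]
S = H·P̄·Hᵀ + R = [1090 -408; -408 299]
K = P̄·Hᵀ·S⁻¹ = [-8571/22778 -2991/11389; -32751/159446 7251/79723; -18516/79723 -35398/79723]
x' = x̄ + K·y = [-15711/22778, -20011/159446, -152678/79723]
P' = (I − K·H)·P̄ = [5475/3254 -1347/22778 -12210/11389; -1347/22778 46811/159446 53178/79723; -12210/11389 53178/79723 351198/79723]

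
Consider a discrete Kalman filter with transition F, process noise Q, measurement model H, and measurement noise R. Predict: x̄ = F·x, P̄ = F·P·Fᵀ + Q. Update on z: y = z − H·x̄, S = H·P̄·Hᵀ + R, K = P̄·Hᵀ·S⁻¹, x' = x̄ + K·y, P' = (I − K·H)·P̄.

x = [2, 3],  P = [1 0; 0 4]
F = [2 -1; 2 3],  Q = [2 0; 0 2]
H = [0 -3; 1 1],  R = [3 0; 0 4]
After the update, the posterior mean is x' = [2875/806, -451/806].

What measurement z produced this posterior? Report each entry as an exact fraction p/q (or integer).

z = [2, 3]

x̄ = F·x = [1, 13]
P̄ = F·P·Fᵀ + Q = [10 -8; -8 42]
S = H·P̄·Hᵀ + R = [381 -102; -102 40]
K = P̄·Hᵀ·S⁻¹ = [97/403 535/806; -131/403 17/806]
x' − x̄ = [2069/806, -10929/806] = K·y
y = (KᵀK)⁻¹·Kᵀ·(x' − x̄) = [41, -11]
z = y + H·x̄ = [41, -11] + [-39, 14] = [2, 3]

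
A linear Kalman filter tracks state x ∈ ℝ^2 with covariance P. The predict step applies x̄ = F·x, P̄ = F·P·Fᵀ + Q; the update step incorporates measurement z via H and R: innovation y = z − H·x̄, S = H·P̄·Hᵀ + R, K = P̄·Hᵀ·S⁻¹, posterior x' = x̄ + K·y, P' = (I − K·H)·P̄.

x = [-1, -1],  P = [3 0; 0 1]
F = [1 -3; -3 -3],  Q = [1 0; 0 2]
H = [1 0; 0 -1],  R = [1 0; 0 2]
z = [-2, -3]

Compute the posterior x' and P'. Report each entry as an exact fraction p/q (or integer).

x' = [-12/7, 63/20]
P' = [13/14 0; 0 19/10]

x̄ = F·x = [2, 6]
P̄ = F·P·Fᵀ + Q = [13 0; 0 38]
y = z − H·x̄ = [-4, 3]
S = H·P̄·Hᵀ + R = [14 0; 0 40]
K = P̄·Hᵀ·S⁻¹ = [13/14 0; 0 -19/20]
x' = x̄ + K·y = [-12/7, 63/20]
P' = (I − K·H)·P̄ = [13/14 0; 0 19/10]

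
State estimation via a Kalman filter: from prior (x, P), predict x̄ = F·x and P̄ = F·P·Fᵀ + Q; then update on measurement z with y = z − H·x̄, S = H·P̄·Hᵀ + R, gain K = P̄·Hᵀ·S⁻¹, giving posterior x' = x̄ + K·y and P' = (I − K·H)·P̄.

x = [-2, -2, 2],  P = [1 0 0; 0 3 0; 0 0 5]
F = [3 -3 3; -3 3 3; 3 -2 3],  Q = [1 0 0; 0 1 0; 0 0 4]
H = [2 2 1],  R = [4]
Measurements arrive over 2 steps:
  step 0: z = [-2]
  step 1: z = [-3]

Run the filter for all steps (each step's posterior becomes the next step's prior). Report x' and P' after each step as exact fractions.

step 0: x̄ = F·x = [6, 6, 4]
step 0: P̄ = F·P·Fᵀ + Q = [82 9 72; 9 82 18; 72 18 70]
step 0: y = z − H·x̄ = [-30]
step 0: S = H·P̄·Hᵀ + R = [1162]
step 0: K = P̄·Hᵀ·S⁻¹ = [127/581; 100/581; 125/581]
step 0: x' = x̄ + K·y = [-324/581, 486/581, -1426/581]
step 0: P' = (I − K·H)·P̄ = [15384/581 -20171/581 10082/581; -20171/581 27642/581 -14542/581; 10082/581 -14542/581 9420/581]
step 1: x̄ = F·x = [-6708/581, -264/83, -6222/581]
step 1: P̄ = F·P·Fᵀ + Q = [1278905/581 -95076/83 1091259/581; -95076/83 56063/83 -80817/83; 1091259/581 -80817/83 934160/581]
step 1: y = z − H·x̄ = [21591/581]
step 1: S = H·P̄·Hᵀ + R = [4399772/581]
step 1: K = P̄·Hᵀ·S⁻¹ = [2318005/4399772; -1111901/4399772; 496310/1099943]
step 1: x' = x̄ + K·y = [35343159/4399772, -55314687/4399772, 6664344/1099943]
step 1: P' = (I − K·H)·P̄ = [436735335/4399772 -603781379/4399772 85841027/1099943; -603781379/4399772 843936471/4399772 -121189447/1099943; 85841027/1099943 -121189447/1099943 72682080/1099943]

step 0: x' = [-324/581, 486/581, -1426/581], P' = [15384/581 -20171/581 10082/581; -20171/581 27642/581 -14542/581; 10082/581 -14542/581 9420/581]
step 1: x' = [35343159/4399772, -55314687/4399772, 6664344/1099943], P' = [436735335/4399772 -603781379/4399772 85841027/1099943; -603781379/4399772 843936471/4399772 -121189447/1099943; 85841027/1099943 -121189447/1099943 72682080/1099943]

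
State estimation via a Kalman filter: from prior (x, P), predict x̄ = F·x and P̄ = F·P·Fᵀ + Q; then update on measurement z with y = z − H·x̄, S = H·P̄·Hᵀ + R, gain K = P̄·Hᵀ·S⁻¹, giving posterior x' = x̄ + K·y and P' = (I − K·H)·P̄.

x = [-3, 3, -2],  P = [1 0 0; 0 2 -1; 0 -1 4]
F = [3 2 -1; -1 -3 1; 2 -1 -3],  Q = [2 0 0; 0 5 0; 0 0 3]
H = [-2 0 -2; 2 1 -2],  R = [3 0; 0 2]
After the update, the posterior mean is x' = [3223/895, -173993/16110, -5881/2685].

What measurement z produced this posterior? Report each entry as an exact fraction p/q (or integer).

x̄ = F·x = [-1, -8, -3]
P̄ = F·P·Fᵀ + Q = [27 -24 19; -24 34 -16; 19 -16 39]
S = H·P̄·Hᵀ + R = [419 128; 128 116]
K = P̄·Hᵀ·S⁻¹ = [-268/895 234/895; 1744/8055 -1349/16110; -524/2685 -718/2685]
x' − x̄ = [4118/895, -45113/16110, 2174/2685] = K·y
y = (KᵀK)⁻¹·Kᵀ·(x' − x̄) = [-11, 5]
z = y + H·x̄ = [-11, 5] + [8, -4] = [-3, 1]

z = [-3, 1]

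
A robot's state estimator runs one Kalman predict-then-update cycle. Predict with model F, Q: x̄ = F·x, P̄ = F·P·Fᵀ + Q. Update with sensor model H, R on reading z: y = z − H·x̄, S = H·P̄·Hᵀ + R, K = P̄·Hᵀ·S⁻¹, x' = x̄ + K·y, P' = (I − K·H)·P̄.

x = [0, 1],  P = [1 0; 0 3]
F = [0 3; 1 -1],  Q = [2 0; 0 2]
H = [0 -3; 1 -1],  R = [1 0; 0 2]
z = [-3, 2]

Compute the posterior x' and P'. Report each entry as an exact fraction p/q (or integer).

x' = [13/5, 23/25]
P' = [73/40 3/40; 3/40 21/200]

x̄ = F·x = [3, -1]
P̄ = F·P·Fᵀ + Q = [29 -9; -9 6]
y = z − H·x̄ = [-6, -2]
S = H·P̄·Hᵀ + R = [55 45; 45 55]
K = P̄·Hᵀ·S⁻¹ = [-9/40 7/8; -63/200 -3/200]
x' = x̄ + K·y = [13/5, 23/25]
P' = (I − K·H)·P̄ = [73/40 3/40; 3/40 21/200]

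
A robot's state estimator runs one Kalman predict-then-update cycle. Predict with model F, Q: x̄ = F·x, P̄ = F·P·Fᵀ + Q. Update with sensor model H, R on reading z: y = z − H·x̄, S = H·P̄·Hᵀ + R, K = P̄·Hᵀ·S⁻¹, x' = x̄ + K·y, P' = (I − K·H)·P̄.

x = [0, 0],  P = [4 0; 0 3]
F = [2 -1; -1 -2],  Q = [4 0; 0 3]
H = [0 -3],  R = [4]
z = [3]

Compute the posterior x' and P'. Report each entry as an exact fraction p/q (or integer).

x' = [18/175, -171/175]
P' = [3989/175 -8/175; -8/175 76/175]

x̄ = F·x = [0, 0]
P̄ = F·P·Fᵀ + Q = [23 -2; -2 19]
y = z − H·x̄ = [3]
S = H·P̄·Hᵀ + R = [175]
K = P̄·Hᵀ·S⁻¹ = [6/175; -57/175]
x' = x̄ + K·y = [18/175, -171/175]
P' = (I − K·H)·P̄ = [3989/175 -8/175; -8/175 76/175]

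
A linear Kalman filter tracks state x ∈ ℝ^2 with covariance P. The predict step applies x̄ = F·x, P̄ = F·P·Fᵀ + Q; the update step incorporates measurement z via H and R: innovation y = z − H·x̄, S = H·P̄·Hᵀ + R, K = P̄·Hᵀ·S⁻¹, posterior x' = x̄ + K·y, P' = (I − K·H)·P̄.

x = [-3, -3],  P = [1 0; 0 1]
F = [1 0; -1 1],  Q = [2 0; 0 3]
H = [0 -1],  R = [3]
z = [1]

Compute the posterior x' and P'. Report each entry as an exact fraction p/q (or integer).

x̄ = F·x = [-3, 0]
P̄ = F·P·Fᵀ + Q = [3 -1; -1 5]
y = z − H·x̄ = [1]
S = H·P̄·Hᵀ + R = [8]
K = P̄·Hᵀ·S⁻¹ = [1/8; -5/8]
x' = x̄ + K·y = [-23/8, -5/8]
P' = (I − K·H)·P̄ = [23/8 -3/8; -3/8 15/8]

x' = [-23/8, -5/8]
P' = [23/8 -3/8; -3/8 15/8]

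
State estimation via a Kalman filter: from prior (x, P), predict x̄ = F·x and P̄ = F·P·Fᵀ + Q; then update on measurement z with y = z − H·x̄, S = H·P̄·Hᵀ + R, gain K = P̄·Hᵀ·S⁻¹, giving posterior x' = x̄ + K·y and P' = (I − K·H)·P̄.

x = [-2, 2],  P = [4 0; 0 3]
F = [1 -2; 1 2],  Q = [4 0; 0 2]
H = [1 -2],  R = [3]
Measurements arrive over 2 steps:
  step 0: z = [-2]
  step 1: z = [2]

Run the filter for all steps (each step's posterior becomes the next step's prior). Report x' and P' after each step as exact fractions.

step 0: x̄ = F·x = [-6, 2]
step 0: P̄ = F·P·Fᵀ + Q = [20 -8; -8 18]
step 0: y = z − H·x̄ = [8]
step 0: S = H·P̄·Hᵀ + R = [127]
step 0: K = P̄·Hᵀ·S⁻¹ = [36/127; -44/127]
step 0: x' = x̄ + K·y = [-474/127, -98/127]
step 0: P' = (I − K·H)·P̄ = [1244/127 568/127; 568/127 350/127]
step 1: x̄ = F·x = [-278/127, -670/127]
step 1: P̄ = F·P·Fᵀ + Q = [880/127 -156/127; -156/127 5170/127]
step 1: y = z − H·x̄ = [-808/127]
step 1: S = H·P̄·Hᵀ + R = [22565/127]
step 1: K = P̄·Hᵀ·S⁻¹ = [1192/22565; -10496/22565]
step 1: x' = x̄ + K·y = [-56978/22565, -52266/22565]
step 1: P' = (I − K·H)·P̄ = [145168/22565 70796/22565; 70796/22565 51142/22565]

step 0: x' = [-474/127, -98/127], P' = [1244/127 568/127; 568/127 350/127]
step 1: x' = [-56978/22565, -52266/22565], P' = [145168/22565 70796/22565; 70796/22565 51142/22565]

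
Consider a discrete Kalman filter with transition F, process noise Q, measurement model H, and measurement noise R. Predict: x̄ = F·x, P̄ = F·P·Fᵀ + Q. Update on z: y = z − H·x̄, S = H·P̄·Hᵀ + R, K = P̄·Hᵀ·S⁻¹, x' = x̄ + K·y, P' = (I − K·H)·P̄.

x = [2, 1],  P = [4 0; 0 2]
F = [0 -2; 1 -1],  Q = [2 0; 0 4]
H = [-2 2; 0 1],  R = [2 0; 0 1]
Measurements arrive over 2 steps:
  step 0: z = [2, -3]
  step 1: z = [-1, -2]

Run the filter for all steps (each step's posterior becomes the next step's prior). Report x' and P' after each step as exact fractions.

step 0: x̄ = F·x = [-2, 1]
step 0: P̄ = F·P·Fᵀ + Q = [10 4; 4 10]
step 0: y = z − H·x̄ = [-4, -4]
step 0: S = H·P̄·Hᵀ + R = [50 12; 12 11]
step 0: K = P̄·Hᵀ·S⁻¹ = [-90/203 172/203; 6/203 178/203]
step 0: x' = x̄ + K·y = [-734/203, -533/203]
step 0: P' = (I − K·H)·P̄ = [262/203 172/203; 172/203 178/203]
step 1: x̄ = F·x = [1066/203, -201/203]
step 1: P̄ = F·P·Fᵀ + Q = [1118/203 12/203; 12/203 908/203]
step 1: y = z − H·x̄ = [333/29, -205/203]
step 1: S = H·P̄·Hᵀ + R = [1202/29 256/29; 256/29 1111/203]
step 1: K = P̄·Hᵀ·S⁻¹ = [-6106/15115 10012/15115; 896/15115 10908/15115]
step 1: x' = x̄ + K·y = [-852/15115, -15693/15115]
step 1: P' = (I − K·H)·P̄ = [16118/15115 10012/15115; 10012/15115 10908/15115]

step 0: x' = [-734/203, -533/203], P' = [262/203 172/203; 172/203 178/203]
step 1: x' = [-852/15115, -15693/15115], P' = [16118/15115 10012/15115; 10012/15115 10908/15115]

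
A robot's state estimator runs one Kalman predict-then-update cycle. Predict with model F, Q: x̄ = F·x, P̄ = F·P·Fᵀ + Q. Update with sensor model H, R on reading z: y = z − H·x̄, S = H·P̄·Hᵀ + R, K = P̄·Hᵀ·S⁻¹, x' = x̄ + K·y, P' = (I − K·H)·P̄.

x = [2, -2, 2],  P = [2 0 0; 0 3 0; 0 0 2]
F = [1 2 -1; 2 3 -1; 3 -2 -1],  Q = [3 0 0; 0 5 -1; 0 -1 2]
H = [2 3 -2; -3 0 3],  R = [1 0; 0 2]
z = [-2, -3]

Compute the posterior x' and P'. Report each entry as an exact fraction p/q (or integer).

x' = [-100391/141892, -179927/141892, -12171/7468]
P' = [610961/141892 10357/141892 32401/7468; 10357/141892 29341/141892 1629/7468; 32401/7468 1629/7468 34283/7468]

x̄ = F·x = [-4, -4, 8]
P̄ = F·P·Fᵀ + Q = [19 24 -4; 24 42 -5; -4 -5 34]
y = z − H·x̄ = [34, -39]
S = H·P̄·Hᵀ + R = [971 -627; -627 551]
K = P̄·Hᵀ·S⁻¹ = [1145/7468 6987/141892; 2465/7468 30891/141892; 1123/7468 2823/7468]
x' = x̄ + K·y = [-100391/141892, -179927/141892, -12171/7468]
P' = (I − K·H)·P̄ = [610961/141892 10357/141892 32401/7468; 10357/141892 29341/141892 1629/7468; 32401/7468 1629/7468 34283/7468]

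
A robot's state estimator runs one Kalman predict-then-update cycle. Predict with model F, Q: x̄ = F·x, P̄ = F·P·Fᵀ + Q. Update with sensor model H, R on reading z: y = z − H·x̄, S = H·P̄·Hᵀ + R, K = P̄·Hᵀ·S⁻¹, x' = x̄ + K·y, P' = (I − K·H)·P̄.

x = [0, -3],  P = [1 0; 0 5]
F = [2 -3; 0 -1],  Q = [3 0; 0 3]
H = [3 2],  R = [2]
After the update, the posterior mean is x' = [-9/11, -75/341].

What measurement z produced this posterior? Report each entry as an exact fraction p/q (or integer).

x̄ = F·x = [9, 3]
P̄ = F·P·Fᵀ + Q = [52 15; 15 8]
S = H·P̄·Hᵀ + R = [682]
K = P̄·Hᵀ·S⁻¹ = [3/11; 61/682]
x' − x̄ = [-108/11, -1098/341] = K·y
y = (KᵀK)⁻¹·Kᵀ·(x' − x̄) = [-36]
z = y + H·x̄ = [-36] + [33] = [-3]

z = [-3]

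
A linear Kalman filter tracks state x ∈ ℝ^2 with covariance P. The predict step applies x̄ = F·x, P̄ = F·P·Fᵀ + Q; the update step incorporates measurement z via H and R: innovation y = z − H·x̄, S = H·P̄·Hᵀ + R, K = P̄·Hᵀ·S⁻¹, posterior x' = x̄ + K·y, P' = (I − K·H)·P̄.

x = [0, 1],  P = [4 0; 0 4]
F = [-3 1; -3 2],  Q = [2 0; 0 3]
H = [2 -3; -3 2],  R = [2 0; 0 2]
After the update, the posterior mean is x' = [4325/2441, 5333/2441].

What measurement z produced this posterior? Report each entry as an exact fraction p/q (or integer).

x̄ = F·x = [1, 2]
P̄ = F·P·Fᵀ + Q = [42 44; 44 55]
S = H·P̄·Hᵀ + R = [137 -10; -10 72]
K = P̄·Hᵀ·S⁻¹ = [-959/2441 -2843/4882; -1441/2441 -946/2441]
x' − x̄ = [1884/2441, 451/2441] = K·y
y = (KᵀK)⁻¹·Kᵀ·(x' − x̄) = [1, -2]
z = y + H·x̄ = [1, -2] + [-4, 1] = [-3, -1]

z = [-3, -1]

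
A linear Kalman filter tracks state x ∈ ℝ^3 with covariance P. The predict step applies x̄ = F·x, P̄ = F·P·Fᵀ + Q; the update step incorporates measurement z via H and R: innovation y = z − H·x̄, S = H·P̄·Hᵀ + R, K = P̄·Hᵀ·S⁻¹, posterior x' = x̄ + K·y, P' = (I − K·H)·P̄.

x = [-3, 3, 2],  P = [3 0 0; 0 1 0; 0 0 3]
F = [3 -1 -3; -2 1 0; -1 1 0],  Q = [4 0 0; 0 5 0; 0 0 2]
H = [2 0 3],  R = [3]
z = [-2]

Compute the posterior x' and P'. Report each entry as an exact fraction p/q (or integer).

x' = [-1706/173, 1285/173, 1006/173]
P' = [2463/173 -1791/173 -1554/173; -1791/173 2825/173 1177/173; -1554/173 1177/173 1034/173]

x̄ = F·x = [-18, 9, 6]
P̄ = F·P·Fᵀ + Q = [59 -19 -10; -19 18 7; -10 7 6]
y = z − H·x̄ = [16]
S = H·P̄·Hᵀ + R = [173]
K = P̄·Hᵀ·S⁻¹ = [88/173; -17/173; -2/173]
x' = x̄ + K·y = [-1706/173, 1285/173, 1006/173]
P' = (I − K·H)·P̄ = [2463/173 -1791/173 -1554/173; -1791/173 2825/173 1177/173; -1554/173 1177/173 1034/173]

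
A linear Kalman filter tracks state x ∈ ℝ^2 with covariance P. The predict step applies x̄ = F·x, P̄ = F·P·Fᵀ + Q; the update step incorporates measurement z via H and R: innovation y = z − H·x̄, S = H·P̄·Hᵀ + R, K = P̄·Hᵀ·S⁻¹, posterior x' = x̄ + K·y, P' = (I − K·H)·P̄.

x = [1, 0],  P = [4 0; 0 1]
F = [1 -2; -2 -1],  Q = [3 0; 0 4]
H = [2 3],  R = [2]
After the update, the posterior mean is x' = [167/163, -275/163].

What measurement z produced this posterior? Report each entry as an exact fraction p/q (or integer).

z = [-3]

x̄ = F·x = [1, -2]
P̄ = F·P·Fᵀ + Q = [11 -6; -6 21]
S = H·P̄·Hᵀ + R = [163]
K = P̄·Hᵀ·S⁻¹ = [4/163; 51/163]
x' − x̄ = [4/163, 51/163] = K·y
y = (KᵀK)⁻¹·Kᵀ·(x' − x̄) = [1]
z = y + H·x̄ = [1] + [-4] = [-3]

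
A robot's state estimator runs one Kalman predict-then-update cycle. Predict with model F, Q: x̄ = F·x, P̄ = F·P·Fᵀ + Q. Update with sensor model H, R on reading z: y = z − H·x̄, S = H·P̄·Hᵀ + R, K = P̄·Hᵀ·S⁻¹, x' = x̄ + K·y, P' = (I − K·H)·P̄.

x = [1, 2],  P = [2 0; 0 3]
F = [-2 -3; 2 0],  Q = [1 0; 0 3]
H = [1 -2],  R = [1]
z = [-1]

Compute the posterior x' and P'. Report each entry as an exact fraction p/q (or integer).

x' = [-332/113, -104/113]
P' = [1364/113 656/113; 656/113 343/113]

x̄ = F·x = [-8, 2]
P̄ = F·P·Fᵀ + Q = [36 -8; -8 11]
y = z − H·x̄ = [11]
S = H·P̄·Hᵀ + R = [113]
K = P̄·Hᵀ·S⁻¹ = [52/113; -30/113]
x' = x̄ + K·y = [-332/113, -104/113]
P' = (I − K·H)·P̄ = [1364/113 656/113; 656/113 343/113]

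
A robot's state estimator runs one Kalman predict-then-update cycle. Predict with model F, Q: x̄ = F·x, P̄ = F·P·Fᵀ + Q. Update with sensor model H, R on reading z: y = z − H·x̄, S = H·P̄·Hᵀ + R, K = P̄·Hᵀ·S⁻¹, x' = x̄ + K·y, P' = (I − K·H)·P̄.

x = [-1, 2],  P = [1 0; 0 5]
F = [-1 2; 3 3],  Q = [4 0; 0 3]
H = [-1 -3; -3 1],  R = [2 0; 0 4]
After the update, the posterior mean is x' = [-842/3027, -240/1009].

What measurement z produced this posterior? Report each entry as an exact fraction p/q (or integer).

x̄ = F·x = [5, 3]
P̄ = F·P·Fᵀ + Q = [25 27; 27 57]
S = H·P̄·Hᵀ + R = [702 120; 120 124]
K = P̄·Hᵀ·S⁻¹ = [-923/9081 -874/3027; -301/1009 96/1009]
x' − x̄ = [-15977/3027, -3267/1009] = K·y
y = (KᵀK)⁻¹·Kᵀ·(x' − x̄) = [15, 13]
z = y + H·x̄ = [15, 13] + [-14, -12] = [1, 1]

z = [1, 1]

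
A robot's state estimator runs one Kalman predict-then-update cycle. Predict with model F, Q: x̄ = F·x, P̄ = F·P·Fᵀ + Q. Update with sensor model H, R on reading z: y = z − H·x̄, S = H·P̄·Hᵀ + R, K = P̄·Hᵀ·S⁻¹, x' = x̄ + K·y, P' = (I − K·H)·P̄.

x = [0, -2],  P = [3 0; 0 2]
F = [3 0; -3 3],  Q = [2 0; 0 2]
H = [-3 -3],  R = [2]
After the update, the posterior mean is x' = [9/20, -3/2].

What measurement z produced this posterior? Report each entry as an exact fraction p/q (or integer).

x̄ = F·x = [0, -6]
P̄ = F·P·Fᵀ + Q = [29 -27; -27 47]
S = H·P̄·Hᵀ + R = [200]
K = P̄·Hᵀ·S⁻¹ = [-3/100; -3/10]
x' − x̄ = [9/20, 9/2] = K·y
y = (KᵀK)⁻¹·Kᵀ·(x' − x̄) = [-15]
z = y + H·x̄ = [-15] + [18] = [3]

z = [3]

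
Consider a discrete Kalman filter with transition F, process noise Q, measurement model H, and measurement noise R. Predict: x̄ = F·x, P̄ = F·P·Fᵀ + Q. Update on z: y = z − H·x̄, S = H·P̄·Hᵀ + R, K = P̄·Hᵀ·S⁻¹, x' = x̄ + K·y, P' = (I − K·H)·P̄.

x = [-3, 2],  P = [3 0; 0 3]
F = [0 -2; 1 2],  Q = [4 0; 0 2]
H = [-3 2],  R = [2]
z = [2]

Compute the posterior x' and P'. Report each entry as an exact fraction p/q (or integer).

x' = [-284/179, -241/179]
P' = [272/179 372/179; 372/179 593/179]

x̄ = F·x = [-4, 1]
P̄ = F·P·Fᵀ + Q = [16 -12; -12 17]
y = z − H·x̄ = [-12]
S = H·P̄·Hᵀ + R = [358]
K = P̄·Hᵀ·S⁻¹ = [-36/179; 35/179]
x' = x̄ + K·y = [-284/179, -241/179]
P' = (I − K·H)·P̄ = [272/179 372/179; 372/179 593/179]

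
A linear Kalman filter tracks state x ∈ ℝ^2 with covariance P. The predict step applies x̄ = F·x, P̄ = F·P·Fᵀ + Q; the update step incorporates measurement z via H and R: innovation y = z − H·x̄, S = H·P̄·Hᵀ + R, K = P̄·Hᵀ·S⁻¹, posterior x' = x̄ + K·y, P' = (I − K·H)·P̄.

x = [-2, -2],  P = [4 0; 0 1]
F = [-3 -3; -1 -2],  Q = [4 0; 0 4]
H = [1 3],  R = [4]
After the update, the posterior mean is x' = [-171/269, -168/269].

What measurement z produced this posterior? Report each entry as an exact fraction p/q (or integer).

z = [-3]

x̄ = F·x = [12, 6]
P̄ = F·P·Fᵀ + Q = [49 18; 18 12]
S = H·P̄·Hᵀ + R = [269]
K = P̄·Hᵀ·S⁻¹ = [103/269; 54/269]
x' − x̄ = [-3399/269, -1782/269] = K·y
y = (KᵀK)⁻¹·Kᵀ·(x' − x̄) = [-33]
z = y + H·x̄ = [-33] + [30] = [-3]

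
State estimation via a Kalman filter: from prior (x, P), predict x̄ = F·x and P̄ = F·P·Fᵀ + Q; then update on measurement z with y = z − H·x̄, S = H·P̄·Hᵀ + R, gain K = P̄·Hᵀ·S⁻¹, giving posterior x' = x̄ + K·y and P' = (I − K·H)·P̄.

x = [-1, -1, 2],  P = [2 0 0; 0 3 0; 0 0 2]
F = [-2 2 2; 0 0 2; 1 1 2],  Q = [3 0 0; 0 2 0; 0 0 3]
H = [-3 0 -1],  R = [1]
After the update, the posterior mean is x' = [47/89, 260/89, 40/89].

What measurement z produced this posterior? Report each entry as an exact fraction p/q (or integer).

x̄ = F·x = [4, 4, 2]
P̄ = F·P·Fᵀ + Q = [31 8 10; 8 10 8; 10 8 16]
S = H·P̄·Hᵀ + R = [356]
K = P̄·Hᵀ·S⁻¹ = [-103/356; -8/89; -23/178]
x' − x̄ = [-309/89, -96/89, -138/89] = K·y
y = (KᵀK)⁻¹·Kᵀ·(x' − x̄) = [12]
z = y + H·x̄ = [12] + [-14] = [-2]

z = [-2]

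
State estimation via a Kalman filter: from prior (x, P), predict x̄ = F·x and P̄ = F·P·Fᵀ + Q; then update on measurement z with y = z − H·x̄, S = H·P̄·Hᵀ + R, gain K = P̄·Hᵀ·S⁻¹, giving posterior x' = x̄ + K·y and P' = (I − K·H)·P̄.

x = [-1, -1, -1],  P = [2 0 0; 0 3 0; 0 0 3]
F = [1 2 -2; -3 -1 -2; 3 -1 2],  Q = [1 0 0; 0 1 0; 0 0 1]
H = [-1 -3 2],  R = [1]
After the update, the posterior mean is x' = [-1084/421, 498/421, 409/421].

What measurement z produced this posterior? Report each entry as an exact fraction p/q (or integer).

x̄ = F·x = [-1, 6, -4]
P̄ = F·P·Fᵀ + Q = [27 0 -12; 0 34 -27; -12 -27 34]
S = H·P̄·Hᵀ + R = [842]
K = P̄·Hᵀ·S⁻¹ = [-51/842; -78/421; 161/842]
x' − x̄ = [-663/421, -2028/421, 2093/421] = K·y
y = (KᵀK)⁻¹·Kᵀ·(x' − x̄) = [26]
z = y + H·x̄ = [26] + [-25] = [1]

z = [1]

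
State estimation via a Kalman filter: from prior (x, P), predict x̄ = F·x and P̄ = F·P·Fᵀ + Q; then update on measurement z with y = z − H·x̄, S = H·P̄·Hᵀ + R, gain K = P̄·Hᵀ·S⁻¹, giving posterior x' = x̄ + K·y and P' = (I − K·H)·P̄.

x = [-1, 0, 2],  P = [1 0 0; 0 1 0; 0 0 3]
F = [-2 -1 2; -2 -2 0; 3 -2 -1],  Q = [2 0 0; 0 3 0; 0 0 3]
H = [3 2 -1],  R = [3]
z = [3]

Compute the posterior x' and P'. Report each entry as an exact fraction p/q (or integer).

x̄ = F·x = [6, 2, -5]
P̄ = F·P·Fᵀ + Q = [19 6 -10; 6 11 -2; -10 -2 19]
y = z − H·x̄ = [-24]
S = H·P̄·Hᵀ + R = [377]
K = P̄·Hᵀ·S⁻¹ = [79/377; 42/377; -53/377]
x' = x̄ + K·y = [366/377, -254/377, -613/377]
P' = (I − K·H)·P̄ = [922/377 -1056/377 417/377; -1056/377 2383/377 1472/377; 417/377 1472/377 4354/377]

x' = [366/377, -254/377, -613/377]
P' = [922/377 -1056/377 417/377; -1056/377 2383/377 1472/377; 417/377 1472/377 4354/377]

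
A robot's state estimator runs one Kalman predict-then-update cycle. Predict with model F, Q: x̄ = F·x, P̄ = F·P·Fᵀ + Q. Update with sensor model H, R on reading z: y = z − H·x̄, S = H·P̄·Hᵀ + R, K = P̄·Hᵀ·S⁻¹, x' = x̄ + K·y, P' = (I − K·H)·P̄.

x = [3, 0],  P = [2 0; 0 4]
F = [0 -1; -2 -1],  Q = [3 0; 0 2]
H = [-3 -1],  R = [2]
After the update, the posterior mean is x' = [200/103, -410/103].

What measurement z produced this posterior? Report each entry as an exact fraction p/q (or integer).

z = [-2]

x̄ = F·x = [0, -6]
P̄ = F·P·Fᵀ + Q = [7 4; 4 14]
S = H·P̄·Hᵀ + R = [103]
K = P̄·Hᵀ·S⁻¹ = [-25/103; -26/103]
x' − x̄ = [200/103, 208/103] = K·y
y = (KᵀK)⁻¹·Kᵀ·(x' − x̄) = [-8]
z = y + H·x̄ = [-8] + [6] = [-2]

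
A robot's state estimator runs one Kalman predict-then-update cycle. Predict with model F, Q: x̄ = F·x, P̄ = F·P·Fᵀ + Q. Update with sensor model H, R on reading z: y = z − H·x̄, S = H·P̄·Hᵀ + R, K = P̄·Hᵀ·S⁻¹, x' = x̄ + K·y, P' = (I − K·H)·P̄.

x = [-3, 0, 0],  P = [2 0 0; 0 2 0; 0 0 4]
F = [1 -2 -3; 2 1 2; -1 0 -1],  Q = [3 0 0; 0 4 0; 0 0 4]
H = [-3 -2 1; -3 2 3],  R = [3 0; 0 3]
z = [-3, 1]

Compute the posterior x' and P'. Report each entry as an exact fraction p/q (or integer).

x' = [23177/30497, 14234/30497, 21799/30497]
P' = [107487/30497 -79800/30497 153894/30497; -79800/30497 73182/30497 -119820/30497; 153894/30497 -119820/30497 231210/30497]

x̄ = F·x = [-3, -6, 3]
P̄ = F·P·Fᵀ + Q = [49 -24 10; -24 30 -12; 10 -12 10]
y = z − H·x̄ = [-27, -5]
S = H·P̄·Hᵀ + R = [274 279; 279 618]
K = P̄·Hᵀ·S⁻¹ = [-2989/30497 -6793/30497; -8928/30497 8768/30497; 3056/30497 -2564/30497]
x' = x̄ + K·y = [23177/30497, 14234/30497, 21799/30497]
P' = (I − K·H)·P̄ = [107487/30497 -79800/30497 153894/30497; -79800/30497 73182/30497 -119820/30497; 153894/30497 -119820/30497 231210/30497]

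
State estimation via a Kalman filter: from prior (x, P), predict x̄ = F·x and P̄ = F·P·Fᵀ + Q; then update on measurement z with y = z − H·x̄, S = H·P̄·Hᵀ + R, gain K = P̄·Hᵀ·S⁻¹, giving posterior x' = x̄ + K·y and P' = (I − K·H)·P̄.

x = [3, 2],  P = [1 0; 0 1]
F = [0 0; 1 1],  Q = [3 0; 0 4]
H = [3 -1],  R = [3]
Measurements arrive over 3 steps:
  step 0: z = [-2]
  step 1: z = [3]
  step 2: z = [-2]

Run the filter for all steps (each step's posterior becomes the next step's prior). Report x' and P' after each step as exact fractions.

step 0: x̄ = F·x = [0, 5]
step 0: P̄ = F·P·Fᵀ + Q = [3 0; 0 6]
step 0: y = z − H·x̄ = [3]
step 0: S = H·P̄·Hᵀ + R = [36]
step 0: K = P̄·Hᵀ·S⁻¹ = [1/4; -1/6]
step 0: x' = x̄ + K·y = [3/4, 9/2]
step 0: P' = (I − K·H)·P̄ = [3/4 3/2; 3/2 5]
step 1: x̄ = F·x = [0, 21/4]
step 1: P̄ = F·P·Fᵀ + Q = [3 0; 0 51/4]
step 1: y = z − H·x̄ = [33/4]
step 1: S = H·P̄·Hᵀ + R = [171/4]
step 1: K = P̄·Hᵀ·S⁻¹ = [4/19; -17/57]
step 1: x' = x̄ + K·y = [33/19, 53/19]
step 1: P' = (I − K·H)·P̄ = [21/19 51/19; 51/19 170/19]
step 2: x̄ = F·x = [0, 86/19]
step 2: P̄ = F·P·Fᵀ + Q = [3 0; 0 369/19]
step 2: y = z − H·x̄ = [48/19]
step 2: S = H·P̄·Hᵀ + R = [939/19]
step 2: K = P̄·Hᵀ·S⁻¹ = [57/313; -123/313]
step 2: x' = x̄ + K·y = [144/313, 1106/313]
step 2: P' = (I − K·H)·P̄ = [426/313 1107/313; 1107/313 3690/313]

step 0: x' = [3/4, 9/2], P' = [3/4 3/2; 3/2 5]
step 1: x' = [33/19, 53/19], P' = [21/19 51/19; 51/19 170/19]
step 2: x' = [144/313, 1106/313], P' = [426/313 1107/313; 1107/313 3690/313]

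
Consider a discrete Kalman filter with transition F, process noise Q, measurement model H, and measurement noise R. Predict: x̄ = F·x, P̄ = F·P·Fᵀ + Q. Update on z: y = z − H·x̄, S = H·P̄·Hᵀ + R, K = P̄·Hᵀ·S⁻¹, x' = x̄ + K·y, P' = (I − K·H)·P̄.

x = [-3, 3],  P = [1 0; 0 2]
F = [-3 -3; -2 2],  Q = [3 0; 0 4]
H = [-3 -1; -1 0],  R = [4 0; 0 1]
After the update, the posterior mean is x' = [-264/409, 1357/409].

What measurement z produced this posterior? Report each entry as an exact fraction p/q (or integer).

x̄ = F·x = [0, 12]
P̄ = F·P·Fᵀ + Q = [30 -6; -6 16]
S = H·P̄·Hᵀ + R = [254 84; 84 31]
K = P̄·Hᵀ·S⁻¹ = [-42/409 -282/409; -221/409 678/409]
x' − x̄ = [-264/409, -3551/409] = K·y
y = (KᵀK)⁻¹·Kᵀ·(x' − x̄) = [13, -1]
z = y + H·x̄ = [13, -1] + [-12, 0] = [1, -1]

z = [1, -1]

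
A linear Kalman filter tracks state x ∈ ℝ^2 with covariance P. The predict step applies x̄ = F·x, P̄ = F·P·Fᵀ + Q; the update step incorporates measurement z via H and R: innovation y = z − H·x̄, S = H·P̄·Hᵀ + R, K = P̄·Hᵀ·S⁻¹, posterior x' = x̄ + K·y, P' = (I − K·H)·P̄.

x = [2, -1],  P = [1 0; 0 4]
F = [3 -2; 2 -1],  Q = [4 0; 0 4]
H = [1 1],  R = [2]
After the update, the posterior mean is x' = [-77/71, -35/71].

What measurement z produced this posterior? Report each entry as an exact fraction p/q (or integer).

z = [-2]

x̄ = F·x = [8, 5]
P̄ = F·P·Fᵀ + Q = [29 14; 14 12]
S = H·P̄·Hᵀ + R = [71]
K = P̄·Hᵀ·S⁻¹ = [43/71; 26/71]
x' − x̄ = [-645/71, -390/71] = K·y
y = (KᵀK)⁻¹·Kᵀ·(x' − x̄) = [-15]
z = y + H·x̄ = [-15] + [13] = [-2]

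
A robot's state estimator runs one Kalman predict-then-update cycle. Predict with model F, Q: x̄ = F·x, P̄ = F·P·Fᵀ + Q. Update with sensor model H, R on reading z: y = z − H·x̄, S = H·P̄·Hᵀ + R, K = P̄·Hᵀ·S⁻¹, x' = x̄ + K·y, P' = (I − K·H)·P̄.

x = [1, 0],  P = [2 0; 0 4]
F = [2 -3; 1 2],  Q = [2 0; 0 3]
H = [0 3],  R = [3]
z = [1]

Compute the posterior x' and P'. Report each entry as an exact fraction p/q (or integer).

x̄ = F·x = [2, 1]
P̄ = F·P·Fᵀ + Q = [46 -20; -20 21]
y = z − H·x̄ = [-2]
S = H·P̄·Hᵀ + R = [192]
K = P̄·Hᵀ·S⁻¹ = [-5/16; 21/64]
x' = x̄ + K·y = [21/8, 11/32]
P' = (I − K·H)·P̄ = [109/4 -5/16; -5/16 21/64]

x' = [21/8, 11/32]
P' = [109/4 -5/16; -5/16 21/64]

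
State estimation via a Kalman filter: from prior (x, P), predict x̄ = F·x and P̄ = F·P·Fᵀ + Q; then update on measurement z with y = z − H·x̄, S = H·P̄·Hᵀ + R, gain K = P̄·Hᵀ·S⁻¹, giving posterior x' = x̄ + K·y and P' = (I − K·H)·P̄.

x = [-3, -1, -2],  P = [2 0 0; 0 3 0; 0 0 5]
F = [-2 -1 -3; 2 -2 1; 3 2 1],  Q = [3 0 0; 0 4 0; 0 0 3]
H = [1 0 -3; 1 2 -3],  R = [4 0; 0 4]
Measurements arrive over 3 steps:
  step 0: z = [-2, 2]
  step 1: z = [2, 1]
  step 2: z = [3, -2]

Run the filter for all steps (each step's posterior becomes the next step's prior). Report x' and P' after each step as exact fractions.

step 0: x̄ = F·x = [13, -6, -13]
step 0: P̄ = F·P·Fᵀ + Q = [59 -17 -33; -17 29 5; -33 5 38]
step 0: y = z − H·x̄ = [-54, -38]
step 0: S = H·P̄·Hᵀ + R = [603 535; 535 591]
step 0: K = P̄·Hᵀ·S⁻¹ = [13519/35074 -4879/35074; -16411/35074 16399/35074; -6791/35074 -1983/35074]
step 0: x' = x̄ + K·y = [-44331/17537, 26294/17537, -6947/17537]
step 0: P' = (I − K·H)·P̄ = [269180/17537 -18398/17537 80714/17537; -18398/17537 32810/17537 4808/17537; 80714/17537 4808/17537 31432/17537]
step 1: x̄ = F·x = [83209/17537, -148197/17537, -87352/17537]
step 1: P̄ = F·P·Fᵀ + Q = [2368853/17537 -1763864/17537 -2567720/17537; -1763864/17537 1760348/17537 1955638/17537; -2567720/17537 1955638/17537 2920643/17537]
step 1: y = z − H·x̄ = [-310191/17537, -31334/17537]
step 1: S = H·P̄·Hᵀ + R = [44131108/17537 28799404/17537; 28799404/17537 20649388/17537]
step 1: K = P̄·Hᵀ·S⁻¹ = [34764706/145896357 -8991157/583585428; -69857629/145896357 136780043/291792714; -72366985/291792714 -7796953/583585428]
step 1: x' = x̄ + K·y = [162698669/291792714, -119468983/145896357, -83222183/145896357]
step 1: P' = (I − K·H)·P̄ = [2318897341/583585428 -148049981/291792714 587554015/583585428; -148049981/291792714 276495301/145896357 136937017/291792714; 587554015/583585428 136937017/291792714 388829965/583585428]
step 2: x̄ = F·x = [206436863/145896357, 318414452/145896357, -156224291/291792714]
step 2: P̄ = F·P·Fᵀ + Q = [23141289073/583585428 -12153378725/583585428 -11799674509/291792714; -12153378725/583585428 20046205477/583585428 6704129597/291792714; -11799674509/291792714 6704129597/291792714 7125301954/145896357]
step 2: y = z − H·x̄ = [-6168457/291792714, -912929945/97264238]
step 2: S = H·P̄·Hᵀ + R = [423582595237/583585428 105497313637/194528476; 105497313637/194528476 98084930639/194528476]
step 2: K = P̄·Hᵀ·S⁻¹ = [4801310622127/20968703625268 -202107882033/20968703625268; -4936802539903/10484351812634 4872138638243/10484351812634; -5192961139769/20968703625268 -278363921285/20968703625268]
step 2: x' = x̄ + K·y = [2247520411729/1497764544662, -3249162225951/1497764544662, -607429252355/1497764544662]
step 2: P' = (I − K·H)·P̄ = [41368572942821/10484351812634 -2501709252080/5242175906317 10588650566189/10484351812634; -2501709252080/5242175906317 9808941178146/5242175906317 2457298609242/5242175906317; 10588650566189/10484351812634 2457298609242/5242175906317 6991524281909/10484351812634]

step 0: x' = [-44331/17537, 26294/17537, -6947/17537], P' = [269180/17537 -18398/17537 80714/17537; -18398/17537 32810/17537 4808/17537; 80714/17537 4808/17537 31432/17537]
step 1: x' = [162698669/291792714, -119468983/145896357, -83222183/145896357], P' = [2318897341/583585428 -148049981/291792714 587554015/583585428; -148049981/291792714 276495301/145896357 136937017/291792714; 587554015/583585428 136937017/291792714 388829965/583585428]
step 2: x' = [2247520411729/1497764544662, -3249162225951/1497764544662, -607429252355/1497764544662], P' = [41368572942821/10484351812634 -2501709252080/5242175906317 10588650566189/10484351812634; -2501709252080/5242175906317 9808941178146/5242175906317 2457298609242/5242175906317; 10588650566189/10484351812634 2457298609242/5242175906317 6991524281909/10484351812634]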